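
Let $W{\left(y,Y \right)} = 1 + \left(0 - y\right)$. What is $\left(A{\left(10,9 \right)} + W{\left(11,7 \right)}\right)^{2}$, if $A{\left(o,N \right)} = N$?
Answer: $1$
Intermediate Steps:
$W{\left(y,Y \right)} = 1 - y$
$\left(A{\left(10,9 \right)} + W{\left(11,7 \right)}\right)^{2} = \left(9 + \left(1 - 11\right)\right)^{2} = \left(9 - 10\right)^{2} = \left(-1\right)^{2} = 1$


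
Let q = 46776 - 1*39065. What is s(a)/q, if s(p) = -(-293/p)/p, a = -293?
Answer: 1/2259323 ≈ 4.4261e-7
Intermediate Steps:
q = 7711 (q = 46776 - 39065 = 7711)
s(p) = 293/p**2 (s(p) = -(-293)/p**2 = 293/p**2)
s(a)/q = (293/(-293)**2)/7711 = (293*(1/85849))*(1/7711) = (1/293)*(1/7711) = 1/2259323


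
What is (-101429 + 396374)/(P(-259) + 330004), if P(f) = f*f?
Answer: 58989/79417 ≈ 0.74277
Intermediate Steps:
P(f) = f²
(-101429 + 396374)/(P(-259) + 330004) = (-101429 + 396374)/((-259)² + 330004) = 294945/(67081 + 330004) = 294945/397085 = 294945*(1/397085) = 58989/79417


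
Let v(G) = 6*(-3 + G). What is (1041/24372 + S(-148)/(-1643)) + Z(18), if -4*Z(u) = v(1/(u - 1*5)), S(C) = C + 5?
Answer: 783334813/173520516 ≈ 4.5144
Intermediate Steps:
S(C) = 5 + C
v(G) = -18 + 6*G
Z(u) = 9/2 - 3/(2*(-5 + u)) (Z(u) = -(-18 + 6/(u - 1*5))/4 = -(-18 + 6/(u - 5))/4 = -(-18 + 6/(-5 + u))/4 = 9/2 - 3/(2*(-5 + u)))
(1041/24372 + S(-148)/(-1643)) + Z(18) = (1041/24372 + (5 - 148)/(-1643)) + 3*(-16 + 3*18)/(2*(-5 + 18)) = (1041*(1/24372) - 143*(-1/1643)) + (3/2)*(-16 + 54)/13 = (347/8124 + 143/1643) + (3/2)*(1/13)*38 = 1731853/13347732 + 57/13 = 783334813/173520516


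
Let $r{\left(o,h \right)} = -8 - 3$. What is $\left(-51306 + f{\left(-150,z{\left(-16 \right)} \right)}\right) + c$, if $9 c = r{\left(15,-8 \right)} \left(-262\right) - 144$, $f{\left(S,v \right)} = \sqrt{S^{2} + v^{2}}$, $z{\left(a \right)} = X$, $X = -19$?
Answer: $- \frac{459016}{9} + \sqrt{22861} \approx -50851.0$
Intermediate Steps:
$z{\left(a \right)} = -19$
$r{\left(o,h \right)} = -11$
$c = \frac{2738}{9}$ ($c = \frac{\left(-11\right) \left(-262\right) - 144}{9} = \frac{2882 - 144}{9} = \frac{1}{9} \cdot 2738 = \frac{2738}{9} \approx 304.22$)
$\left(-51306 + f{\left(-150,z{\left(-16 \right)} \right)}\right) + c = \left(-51306 + \sqrt{\left(-150\right)^{2} + \left(-19\right)^{2}}\right) + \frac{2738}{9} = \left(-51306 + \sqrt{22500 + 361}\right) + \frac{2738}{9} = \left(-51306 + \sqrt{22861}\right) + \frac{2738}{9} = - \frac{459016}{9} + \sqrt{22861}$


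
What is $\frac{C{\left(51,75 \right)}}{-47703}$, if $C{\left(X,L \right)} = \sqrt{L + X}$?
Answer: $- \frac{\sqrt{14}}{15901} \approx -0.00023531$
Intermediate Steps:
$\frac{C{\left(51,75 \right)}}{-47703} = \frac{\sqrt{75 + 51}}{-47703} = \sqrt{126} \left(- \frac{1}{47703}\right) = 3 \sqrt{14} \left(- \frac{1}{47703}\right) = - \frac{\sqrt{14}}{15901}$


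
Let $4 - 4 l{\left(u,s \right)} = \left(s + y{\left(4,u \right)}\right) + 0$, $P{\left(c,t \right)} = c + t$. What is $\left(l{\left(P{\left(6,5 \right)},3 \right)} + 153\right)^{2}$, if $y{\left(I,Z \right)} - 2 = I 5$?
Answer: $\frac{349281}{16} \approx 21830.0$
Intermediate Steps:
$y{\left(I,Z \right)} = 2 + 5 I$ ($y{\left(I,Z \right)} = 2 + I 5 = 2 + 5 I$)
$l{\left(u,s \right)} = - \frac{9}{2} - \frac{s}{4}$ ($l{\left(u,s \right)} = 1 - \frac{\left(s + \left(2 + 5 \cdot 4\right)\right) + 0}{4} = 1 - \frac{\left(s + \left(2 + 20\right)\right) + 0}{4} = 1 - \frac{\left(s + 22\right) + 0}{4} = 1 - \frac{\left(22 + s\right) + 0}{4} = 1 - \frac{22 + s}{4} = 1 - \left(\frac{11}{2} + \frac{s}{4}\right) = - \frac{9}{2} - \frac{s}{4}$)
$\left(l{\left(P{\left(6,5 \right)},3 \right)} + 153\right)^{2} = \left(\left(- \frac{9}{2} - \frac{3}{4}\right) + 153\right)^{2} = \left(- \frac{21}{4} + 153\right)^{2} = \left(\frac{591}{4}\right)^{2} = \frac{349281}{16}$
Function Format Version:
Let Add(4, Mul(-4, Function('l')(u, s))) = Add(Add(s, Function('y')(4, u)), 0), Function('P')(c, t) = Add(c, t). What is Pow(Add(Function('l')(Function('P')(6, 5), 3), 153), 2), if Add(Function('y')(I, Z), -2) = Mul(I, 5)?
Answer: Rational(349281, 16) ≈ 21830.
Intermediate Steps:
Function('y')(I, Z) = Add(2, Mul(5, I)) (Function('y')(I, Z) = Add(2, Mul(I, 5)) = Add(2, Mul(5, I)))
Function('l')(u, s) = Add(Rational(-9, 2), Mul(Rational(-1, 4), s)) (Function('l')(u, s) = Add(1, Mul(Rational(-1, 4), Add(Add(s, Add(2, Mul(5, 4))), 0))) = Add(1, Mul(Rational(-1, 4), Add(Add(s, Add(2, 20)), 0))) = Add(1, Mul(Rational(-1, 4), Add(Add(s, 22), 0))) = Add(1, Mul(Rational(-1, 4), Add(Add(22, s), 0))) = Add(1, Mul(Rational(-1, 4), Add(22, s))) = Add(1, Add(Rational(-11, 2), Mul(Rational(-1, 4), s))) = Add(Rational(-9, 2), Mul(Rational(-1, 4), s)))
Pow(Add(Function('l')(Function('P')(6, 5), 3), 153), 2) = Pow(Add(Add(Rational(-9, 2), Mul(Rational(-1, 4), 3)), 153), 2) = Pow(Add(Add(Rational(-9, 2), Rational(-3, 4)), 153), 2) = Pow(Add(Rational(-21, 4), 153), 2) = Pow(Rational(591, 4), 2) = Rational(349281, 16)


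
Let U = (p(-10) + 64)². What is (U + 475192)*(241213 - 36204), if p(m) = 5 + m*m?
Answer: 103273898777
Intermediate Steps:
p(m) = 5 + m²
U = 28561 (U = ((5 + (-10)²) + 64)² = ((5 + 100) + 64)² = (105 + 64)² = 169² = 28561)
(U + 475192)*(241213 - 36204) = (28561 + 475192)*(241213 - 36204) = 503753*205009 = 103273898777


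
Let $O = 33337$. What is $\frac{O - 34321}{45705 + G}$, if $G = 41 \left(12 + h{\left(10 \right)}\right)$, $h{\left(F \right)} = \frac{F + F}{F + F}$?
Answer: $- \frac{492}{23119} \approx -0.021281$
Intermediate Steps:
$h{\left(F \right)} = 1$ ($h{\left(F \right)} = \frac{2 F}{2 F} = 2 F \frac{1}{2 F} = 1$)
$G = 533$ ($G = 41 \left(12 + 1\right) = 41 \cdot 13 = 533$)
$\frac{O - 34321}{45705 + G} = \frac{33337 - 34321}{45705 + 533} = - \frac{984}{46238} = \left(-984\right) \frac{1}{46238} = - \frac{492}{23119}$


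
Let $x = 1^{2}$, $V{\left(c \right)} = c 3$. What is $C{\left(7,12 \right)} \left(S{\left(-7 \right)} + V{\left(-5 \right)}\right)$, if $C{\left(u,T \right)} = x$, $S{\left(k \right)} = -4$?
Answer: $-19$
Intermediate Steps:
$V{\left(c \right)} = 3 c$
$x = 1$
$C{\left(u,T \right)} = 1$
$C{\left(7,12 \right)} \left(S{\left(-7 \right)} + V{\left(-5 \right)}\right) = 1 \left(-4 + 3 \left(-5\right)\right) = 1 \left(-4 - 15\right) = 1 \left(-19\right) = -19$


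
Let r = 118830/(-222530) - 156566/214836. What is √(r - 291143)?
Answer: I*√5756276588912901302790/140610162 ≈ 539.58*I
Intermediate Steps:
r = -177557629/140610162 (r = 118830*(-1/222530) - 156566*1/214836 = -699/1309 - 78283/107418 = -177557629/140610162 ≈ -1.2628)
√(r - 291143) = √(-177557629/140610162 - 291143) = √(-40937841952795/140610162) = I*√5756276588912901302790/140610162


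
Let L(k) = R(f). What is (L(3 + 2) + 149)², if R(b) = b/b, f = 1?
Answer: 22500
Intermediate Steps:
R(b) = 1
L(k) = 1
(L(3 + 2) + 149)² = (1 + 149)² = 150² = 22500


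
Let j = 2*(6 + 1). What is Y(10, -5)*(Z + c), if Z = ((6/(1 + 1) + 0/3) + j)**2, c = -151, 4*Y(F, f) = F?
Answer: 345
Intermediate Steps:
Y(F, f) = F/4
j = 14 (j = 2*7 = 14)
Z = 289 (Z = ((6/(1 + 1) + 0/3) + 14)**2 = ((6/2 + 0*(1/3)) + 14)**2 = ((6*(1/2) + 0) + 14)**2 = ((3 + 0) + 14)**2 = (3 + 14)**2 = 17**2 = 289)
Y(10, -5)*(Z + c) = ((1/4)*10)*(289 - 151) = (5/2)*138 = 345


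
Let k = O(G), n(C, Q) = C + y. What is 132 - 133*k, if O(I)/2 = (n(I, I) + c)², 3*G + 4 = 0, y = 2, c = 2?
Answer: -15836/9 ≈ -1759.6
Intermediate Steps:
n(C, Q) = 2 + C (n(C, Q) = C + 2 = 2 + C)
G = -4/3 (G = -4/3 + (⅓)*0 = -4/3 + 0 = -4/3 ≈ -1.3333)
O(I) = 2*(4 + I)² (O(I) = 2*((2 + I) + 2)² = 2*(4 + I)²)
k = 128/9 (k = 2*(4 - 4/3)² = 2*(8/3)² = 2*(64/9) = 128/9 ≈ 14.222)
132 - 133*k = 132 - 133*128/9 = 132 - 17024/9 = -15836/9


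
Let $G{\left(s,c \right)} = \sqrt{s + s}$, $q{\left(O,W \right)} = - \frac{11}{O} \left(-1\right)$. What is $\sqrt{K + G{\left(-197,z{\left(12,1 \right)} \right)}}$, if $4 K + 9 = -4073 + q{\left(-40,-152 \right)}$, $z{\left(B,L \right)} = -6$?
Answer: $\frac{\sqrt{-1632910 + 1600 i \sqrt{394}}}{40} \approx 0.31065 + 31.948 i$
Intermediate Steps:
$q{\left(O,W \right)} = \frac{11}{O}$
$K = - \frac{163291}{160}$ ($K = - \frac{9}{4} + \frac{-4073 + \frac{11}{-40}}{4} = - \frac{9}{4} + \frac{-4073 + 11 \left(- \frac{1}{40}\right)}{4} = - \frac{9}{4} + \frac{-4073 - \frac{11}{40}}{4} = - \frac{9}{4} + \frac{1}{4} \left(- \frac{162931}{40}\right) = - \frac{9}{4} - \frac{162931}{160} = - \frac{163291}{160} \approx -1020.6$)
$G{\left(s,c \right)} = \sqrt{2} \sqrt{s}$ ($G{\left(s,c \right)} = \sqrt{2 s} = \sqrt{2} \sqrt{s}$)
$\sqrt{K + G{\left(-197,z{\left(12,1 \right)} \right)}} = \sqrt{- \frac{163291}{160} + \sqrt{2} \sqrt{-197}} = \sqrt{- \frac{163291}{160} + \sqrt{2} i \sqrt{197}} = \sqrt{- \frac{163291}{160} + i \sqrt{394}}$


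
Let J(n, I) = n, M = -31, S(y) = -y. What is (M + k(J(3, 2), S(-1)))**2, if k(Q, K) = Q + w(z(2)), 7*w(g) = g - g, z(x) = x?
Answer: 784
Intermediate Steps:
w(g) = 0 (w(g) = (g - g)/7 = (1/7)*0 = 0)
k(Q, K) = Q (k(Q, K) = Q + 0 = Q)
(M + k(J(3, 2), S(-1)))**2 = (-31 + 3)**2 = (-28)**2 = 784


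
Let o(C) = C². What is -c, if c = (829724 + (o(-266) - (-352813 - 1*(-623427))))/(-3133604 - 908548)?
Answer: 314933/2021076 ≈ 0.15582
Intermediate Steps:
c = -314933/2021076 (c = (829724 + ((-266)² - (-352813 - 1*(-623427))))/(-3133604 - 908548) = (829724 + (70756 - (-352813 + 623427)))/(-4042152) = (829724 + (70756 - 1*270614))*(-1/4042152) = (829724 + (70756 - 270614))*(-1/4042152) = (829724 - 199858)*(-1/4042152) = 629866*(-1/4042152) = -314933/2021076 ≈ -0.15582)
-c = -1*(-314933/2021076) = 314933/2021076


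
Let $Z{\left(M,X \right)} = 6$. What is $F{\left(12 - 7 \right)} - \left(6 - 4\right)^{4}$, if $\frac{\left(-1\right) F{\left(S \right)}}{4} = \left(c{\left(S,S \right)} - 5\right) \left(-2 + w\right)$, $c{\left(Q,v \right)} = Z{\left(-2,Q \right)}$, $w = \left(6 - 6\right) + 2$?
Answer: $-16$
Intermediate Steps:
$w = 2$ ($w = \left(6 - 6\right) + 2 = 0 + 2 = 2$)
$c{\left(Q,v \right)} = 6$
$F{\left(S \right)} = 0$ ($F{\left(S \right)} = - 4 \left(6 - 5\right) \left(-2 + 2\right) = - 4 \cdot 1 \cdot 0 = \left(-4\right) 0 = 0$)
$F{\left(12 - 7 \right)} - \left(6 - 4\right)^{4} = 0 - \left(6 - 4\right)^{4} = 0 - 2^{4} = 0 - 16 = -16$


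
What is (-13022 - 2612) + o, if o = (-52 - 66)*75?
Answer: -24484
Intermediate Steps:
o = -8850 (o = -118*75 = -8850)
(-13022 - 2612) + o = (-13022 - 2612) - 8850 = -15634 - 8850 = -24484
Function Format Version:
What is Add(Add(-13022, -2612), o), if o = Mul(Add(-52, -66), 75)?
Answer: -24484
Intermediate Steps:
o = -8850 (o = Mul(-118, 75) = -8850)
Add(Add(-13022, -2612), o) = Add(Add(-13022, -2612), -8850) = Add(-15634, -8850) = -24484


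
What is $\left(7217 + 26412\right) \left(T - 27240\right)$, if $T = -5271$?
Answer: $-1093312419$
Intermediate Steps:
$\left(7217 + 26412\right) \left(T - 27240\right) = \left(7217 + 26412\right) \left(-5271 - 27240\right) = 33629 \left(-32511\right) = -1093312419$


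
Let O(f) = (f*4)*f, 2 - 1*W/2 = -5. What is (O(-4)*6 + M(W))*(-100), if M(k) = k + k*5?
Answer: -46800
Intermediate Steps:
W = 14 (W = 4 - 2*(-5) = 4 + 10 = 14)
O(f) = 4*f² (O(f) = (4*f)*f = 4*f²)
M(k) = 6*k (M(k) = k + 5*k = 6*k)
(O(-4)*6 + M(W))*(-100) = ((4*(-4)²)*6 + 6*14)*(-100) = ((4*16)*6 + 84)*(-100) = (64*6 + 84)*(-100) = (384 + 84)*(-100) = 468*(-100) = -46800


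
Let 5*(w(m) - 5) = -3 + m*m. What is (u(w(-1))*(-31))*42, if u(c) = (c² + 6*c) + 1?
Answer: -1619688/25 ≈ -64788.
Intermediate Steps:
w(m) = 22/5 + m²/5 (w(m) = 5 + (-3 + m*m)/5 = 5 + (-3 + m²)/5 = 5 + (-⅗ + m²/5) = 22/5 + m²/5)
u(c) = 1 + c² + 6*c
(u(w(-1))*(-31))*42 = ((1 + (22/5 + (⅕)*(-1)²)² + 6*(22/5 + (⅕)*(-1)²))*(-31))*42 = ((1 + (22/5 + (⅕)*1)² + 6*(22/5 + (⅕)*1))*(-31))*42 = ((1 + (22/5 + ⅕)² + 6*(22/5 + ⅕))*(-31))*42 = ((1 + (23/5)² + 6*(23/5))*(-31))*42 = ((1 + 529/25 + 138/5)*(-31))*42 = ((1244/25)*(-31))*42 = -38564/25*42 = -1619688/25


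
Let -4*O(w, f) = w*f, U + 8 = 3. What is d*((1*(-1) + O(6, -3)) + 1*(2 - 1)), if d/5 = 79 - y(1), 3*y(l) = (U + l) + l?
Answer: 1800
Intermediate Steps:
U = -5 (U = -8 + 3 = -5)
O(w, f) = -f*w/4 (O(w, f) = -w*f/4 = -f*w/4)
y(l) = -5/3 + 2*l/3 (y(l) = ((-5 + l) + l)/3 = (-5 + 2*l)/3 = -5/3 + 2*l/3)
d = 400 (d = 5*(79 - (-5/3 + (2/3)*1)) = 5*(79 - (-5/3 + 2/3)) = 5*(79 - 1*(-1)) = 5*(79 + 1) = 5*80 = 400)
d*((1*(-1) + O(6, -3)) + 1*(2 - 1)) = 400*((1*(-1) - 1/4*(-3)*6) + 1*(2 - 1)) = 400*((-1 + 9/2) + 1*1) = 400*(7/2 + 1) = 400*(9/2) = 1800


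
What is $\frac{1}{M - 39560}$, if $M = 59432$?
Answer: $\frac{1}{19872} \approx 5.0322 \cdot 10^{-5}$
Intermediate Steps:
$\frac{1}{M - 39560} = \frac{1}{59432 - 39560} = \frac{1}{19872}$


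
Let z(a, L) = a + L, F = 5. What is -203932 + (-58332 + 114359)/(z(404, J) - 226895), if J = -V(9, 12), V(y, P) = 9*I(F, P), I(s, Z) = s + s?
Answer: -46207172519/226581 ≈ -2.0393e+5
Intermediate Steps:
I(s, Z) = 2*s
V(y, P) = 90 (V(y, P) = 9*(2*5) = 9*10 = 90)
J = -90 (J = -1*90 = -90)
z(a, L) = L + a
-203932 + (-58332 + 114359)/(z(404, J) - 226895) = -203932 + (-58332 + 114359)/((-90 + 404) - 226895) = -203932 + 56027/(314 - 226895) = -203932 + 56027/(-226581) = -203932 + 56027*(-1/226581) = -203932 - 56027/226581 = -46207172519/226581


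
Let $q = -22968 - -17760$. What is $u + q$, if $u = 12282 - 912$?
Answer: $6162$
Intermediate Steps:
$q = -5208$ ($q = -22968 + 17760 = -5208$)
$u = 11370$ ($u = 12282 - 912 = 11370$)
$u + q = 11370 - 5208 = 6162$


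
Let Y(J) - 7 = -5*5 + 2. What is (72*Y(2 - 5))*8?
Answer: -9216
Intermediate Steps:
Y(J) = -16 (Y(J) = 7 + (-5*5 + 2) = 7 + (-25 + 2) = 7 - 23 = -16)
(72*Y(2 - 5))*8 = (72*(-16))*8 = -1152*8 = -9216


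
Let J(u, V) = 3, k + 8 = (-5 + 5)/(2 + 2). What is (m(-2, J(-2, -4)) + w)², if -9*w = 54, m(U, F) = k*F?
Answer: 900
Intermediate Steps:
k = -8 (k = -8 + (-5 + 5)/(2 + 2) = -8 + 0/4 = -8 + 0*(¼) = -8 + 0 = -8)
m(U, F) = -8*F
w = -6 (w = -⅑*54 = -6)
(m(-2, J(-2, -4)) + w)² = (-8*3 - 6)² = (-24 - 6)² = (-30)² = 900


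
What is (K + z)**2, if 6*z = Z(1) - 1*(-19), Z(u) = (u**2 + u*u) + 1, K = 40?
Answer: 17161/9 ≈ 1906.8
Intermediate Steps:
Z(u) = 1 + 2*u**2 (Z(u) = (u**2 + u**2) + 1 = 2*u**2 + 1 = 1 + 2*u**2)
z = 11/3 (z = ((1 + 2*1**2) - 1*(-19))/6 = ((1 + 2*1) + 19)/6 = ((1 + 2) + 19)/6 = (3 + 19)/6 = (1/6)*22 = 11/3 ≈ 3.6667)
(K + z)**2 = (40 + 11/3)**2 = (131/3)**2 = 17161/9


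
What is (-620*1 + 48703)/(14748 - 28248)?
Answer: -48083/13500 ≈ -3.5617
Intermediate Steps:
(-620*1 + 48703)/(14748 - 28248) = (-620 + 48703)/(-13500) = 48083*(-1/13500) = -48083/13500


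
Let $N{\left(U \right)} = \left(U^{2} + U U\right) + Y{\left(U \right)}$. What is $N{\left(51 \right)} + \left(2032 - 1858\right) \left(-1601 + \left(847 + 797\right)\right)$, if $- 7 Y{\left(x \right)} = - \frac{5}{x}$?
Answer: $\frac{4528193}{357} \approx 12684.0$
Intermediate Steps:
$Y{\left(x \right)} = \frac{5}{7 x}$ ($Y{\left(x \right)} = - \frac{\left(-5\right) \frac{1}{x}}{7} = \frac{5}{7 x}$)
$N{\left(U \right)} = 2 U^{2} + \frac{5}{7 U}$ ($N{\left(U \right)} = \left(U^{2} + U U\right) + \frac{5}{7 U} = \left(U^{2} + U^{2}\right) + \frac{5}{7 U} = 2 U^{2} + \frac{5}{7 U}$)
$N{\left(51 \right)} + \left(2032 - 1858\right) \left(-1601 + \left(847 + 797\right)\right) = \frac{5 + 14 \cdot 51^{3}}{7 \cdot 51} + \left(2032 - 1858\right) \left(-1601 + \left(847 + 797\right)\right) = \frac{1}{7} \cdot \frac{1}{51} \left(5 + 14 \cdot 132651\right) + 174 \left(-1601 + 1644\right) = \frac{1}{7} \cdot \frac{1}{51} \left(5 + 1857114\right) + 174 \cdot 43 = \frac{1}{7} \cdot \frac{1}{51} \cdot 1857119 + 7482 = \frac{1857119}{357} + 7482 = \frac{4528193}{357}$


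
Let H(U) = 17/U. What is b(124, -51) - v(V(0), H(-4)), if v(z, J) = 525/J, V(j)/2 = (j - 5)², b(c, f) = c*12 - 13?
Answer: 27175/17 ≈ 1598.5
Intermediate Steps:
b(c, f) = -13 + 12*c (b(c, f) = 12*c - 13 = -13 + 12*c)
V(j) = 2*(-5 + j)² (V(j) = 2*(j - 5)² = 2*(-5 + j)²)
b(124, -51) - v(V(0), H(-4)) = (-13 + 12*124) - 525/(17/(-4)) = (-13 + 1488) - 525/(17*(-¼)) = 1475 - 525/(-17/4) = 1475 - 525*(-4)/17 = 1475 - 1*(-2100/17) = 1475 + 2100/17 = 27175/17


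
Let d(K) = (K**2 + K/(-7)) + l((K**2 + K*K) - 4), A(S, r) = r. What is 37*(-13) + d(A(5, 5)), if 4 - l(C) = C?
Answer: -3491/7 ≈ -498.71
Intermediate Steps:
l(C) = 4 - C
d(K) = 8 - K**2 - K/7 (d(K) = (K**2 + K/(-7)) + (4 - ((K**2 + K*K) - 4)) = (K**2 - K/7) + (4 - ((K**2 + K**2) - 4)) = (K**2 - K/7) + (4 - (2*K**2 - 4)) = (K**2 - K/7) + (4 - (-4 + 2*K**2)) = (K**2 - K/7) + (4 + (4 - 2*K**2)) = (K**2 - K/7) + (8 - 2*K**2) = 8 - K**2 - K/7)
37*(-13) + d(A(5, 5)) = 37*(-13) + (8 - 1*5**2 - 1/7*5) = -481 + (8 - 1*25 - 5/7) = -481 + (8 - 25 - 5/7) = -481 - 124/7 = -3491/7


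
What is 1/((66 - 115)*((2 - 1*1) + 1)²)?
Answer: -1/196 ≈ -0.0051020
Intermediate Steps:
1/((66 - 115)*((2 - 1*1) + 1)²) = 1/(-49*((2 - 1) + 1)²) = 1/(-49*(1 + 1)²) = 1/(-49*2²) = 1/(-49*4) = 1/(-196) = -1/196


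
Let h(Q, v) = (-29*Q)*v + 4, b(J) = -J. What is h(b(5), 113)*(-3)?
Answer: -49167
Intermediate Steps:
h(Q, v) = 4 - 29*Q*v (h(Q, v) = -29*Q*v + 4 = 4 - 29*Q*v)
h(b(5), 113)*(-3) = (4 - 29*(-1*5)*113)*(-3) = (4 - 29*(-5)*113)*(-3) = (4 + 16385)*(-3) = 16389*(-3) = -49167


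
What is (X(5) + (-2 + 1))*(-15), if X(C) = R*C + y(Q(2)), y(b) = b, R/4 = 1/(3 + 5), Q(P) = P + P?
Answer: -165/2 ≈ -82.500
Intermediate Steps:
Q(P) = 2*P
R = ½ (R = 4/(3 + 5) = 4/8 = 4*(⅛) = ½ ≈ 0.50000)
X(C) = 4 + C/2 (X(C) = C/2 + 2*2 = C/2 + 4 = 4 + C/2)
(X(5) + (-2 + 1))*(-15) = ((4 + (½)*5) + (-2 + 1))*(-15) = ((4 + 5/2) - 1)*(-15) = (13/2 - 1)*(-15) = (11/2)*(-15) = -165/2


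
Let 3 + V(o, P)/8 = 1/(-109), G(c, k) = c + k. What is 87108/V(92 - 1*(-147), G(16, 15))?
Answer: -2373693/656 ≈ -3618.4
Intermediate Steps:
V(o, P) = -2624/109 (V(o, P) = -24 + 8/(-109) = -24 + 8*(-1/109) = -24 - 8/109 = -2624/109)
87108/V(92 - 1*(-147), G(16, 15)) = 87108/(-2624/109) = 87108*(-109/2624) = -2373693/656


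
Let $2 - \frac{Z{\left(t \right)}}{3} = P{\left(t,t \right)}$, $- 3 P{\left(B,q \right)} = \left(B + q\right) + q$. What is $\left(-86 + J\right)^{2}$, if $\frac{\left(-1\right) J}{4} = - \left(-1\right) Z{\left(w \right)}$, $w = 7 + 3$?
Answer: $52900$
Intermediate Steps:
$w = 10$
$P{\left(B,q \right)} = - \frac{2 q}{3} - \frac{B}{3}$ ($P{\left(B,q \right)} = - \frac{\left(B + q\right) + q}{3} = - \frac{B + 2 q}{3} = - \frac{2 q}{3} - \frac{B}{3}$)
$Z{\left(t \right)} = 6 + 3 t$ ($Z{\left(t \right)} = 6 - 3 \left(- \frac{2 t}{3} - \frac{t}{3}\right) = 6 - 3 \left(- t\right) = 6 + 3 t$)
$J = -144$ ($J = - 4 \left(- \left(-1\right) \left(6 + 3 \cdot 10\right)\right) = - 4 \left(- \left(-1\right) \left(6 + 30\right)\right) = - 4 \left(- \left(-1\right) 36\right) = - 4 \left(\left(-1\right) \left(-36\right)\right) = \left(-4\right) 36 = -144$)
$\left(-86 + J\right)^{2} = \left(-86 - 144\right)^{2} = \left(-230\right)^{2} = 52900$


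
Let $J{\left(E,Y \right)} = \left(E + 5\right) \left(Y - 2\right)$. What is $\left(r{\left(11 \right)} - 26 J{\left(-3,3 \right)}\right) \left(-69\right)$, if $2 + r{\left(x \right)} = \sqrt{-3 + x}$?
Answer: $3726 - 138 \sqrt{2} \approx 3530.8$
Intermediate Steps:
$J{\left(E,Y \right)} = \left(-2 + Y\right) \left(5 + E\right)$ ($J{\left(E,Y \right)} = \left(5 + E\right) \left(-2 + Y\right) = \left(-2 + Y\right) \left(5 + E\right)$)
$r{\left(x \right)} = -2 + \sqrt{-3 + x}$
$\left(r{\left(11 \right)} - 26 J{\left(-3,3 \right)}\right) \left(-69\right) = \left(\left(-2 + \sqrt{-3 + 11}\right) - 26 \left(-10 - -6 + 5 \cdot 3 - 9\right)\right) \left(-69\right) = \left(\left(-2 + \sqrt{8}\right) - 26 \left(-10 + 6 + 15 - 9\right)\right) \left(-69\right) = \left(\left(-2 + 2 \sqrt{2}\right) - 52\right) \left(-69\right) = \left(-54 + 2 \sqrt{2}\right) \left(-69\right) = 3726 - 138 \sqrt{2}$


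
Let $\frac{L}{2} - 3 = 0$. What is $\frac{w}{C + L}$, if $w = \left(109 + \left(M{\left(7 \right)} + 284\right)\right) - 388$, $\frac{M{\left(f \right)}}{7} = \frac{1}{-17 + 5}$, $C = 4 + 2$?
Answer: $\frac{53}{144} \approx 0.36806$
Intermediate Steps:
$C = 6$
$L = 6$ ($L = 6 + 2 \cdot 0 = 6 + 0 = 6$)
$M{\left(f \right)} = - \frac{7}{12}$ ($M{\left(f \right)} = \frac{7}{-17 + 5} = \frac{7}{-12} = 7 \left(- \frac{1}{12}\right) = - \frac{7}{12}$)
$w = \frac{53}{12}$ ($w = \left(109 + \left(- \frac{7}{12} + 284\right)\right) - 388 = \left(109 + \frac{3401}{12}\right) - 388 = \frac{4709}{12} - 388 = \frac{53}{12} \approx 4.4167$)
$\frac{w}{C + L} = \frac{53}{12 \left(6 + 6\right)} = \frac{53}{12 \cdot 12} = \frac{53}{12} \cdot \frac{1}{12} = \frac{53}{144}$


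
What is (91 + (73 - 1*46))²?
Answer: 13924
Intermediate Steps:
(91 + (73 - 1*46))² = (91 + (73 - 46))² = (91 + 27)² = 118² = 13924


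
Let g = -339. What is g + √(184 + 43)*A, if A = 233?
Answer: -339 + 233*√227 ≈ 3171.5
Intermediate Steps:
g + √(184 + 43)*A = -339 + √(184 + 43)*233 = -339 + √227*233 = -339 + 233*√227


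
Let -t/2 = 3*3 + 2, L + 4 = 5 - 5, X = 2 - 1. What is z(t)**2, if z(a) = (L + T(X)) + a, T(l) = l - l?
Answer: 676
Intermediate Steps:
X = 1
T(l) = 0
L = -4 (L = -4 + (5 - 5) = -4 + 0 = -4)
t = -22 (t = -2*(3*3 + 2) = -2*(9 + 2) = -2*11 = -22)
z(a) = -4 + a (z(a) = (-4 + 0) + a = -4 + a)
z(t)**2 = (-4 - 22)**2 = (-26)**2 = 676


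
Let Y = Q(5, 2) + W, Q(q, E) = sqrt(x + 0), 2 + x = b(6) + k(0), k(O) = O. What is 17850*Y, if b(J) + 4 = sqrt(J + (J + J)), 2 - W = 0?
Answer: 35700 + 17850*sqrt(-6 + 3*sqrt(2)) ≈ 35700.0 + 23663.0*I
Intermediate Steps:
W = 2 (W = 2 - 1*0 = 2 + 0 = 2)
b(J) = -4 + sqrt(3)*sqrt(J) (b(J) = -4 + sqrt(J + (J + J)) = -4 + sqrt(J + 2*J) = -4 + sqrt(3*J) = -4 + sqrt(3)*sqrt(J))
x = -6 + 3*sqrt(2) (x = -2 + ((-4 + sqrt(3)*sqrt(6)) + 0) = -2 + ((-4 + 3*sqrt(2)) + 0) = -2 + (-4 + 3*sqrt(2)) = -6 + 3*sqrt(2) ≈ -1.7574)
Q(q, E) = sqrt(-6 + 3*sqrt(2)) (Q(q, E) = sqrt((-6 + 3*sqrt(2)) + 0) = sqrt(-6 + 3*sqrt(2)))
Y = 2 + sqrt(-6 + 3*sqrt(2)) (Y = sqrt(-6 + 3*sqrt(2)) + 2 = 2 + sqrt(-6 + 3*sqrt(2)) ≈ 2.0 + 1.3257*I)
17850*Y = 17850*(2 + sqrt(-6 + 3*sqrt(2))) = 35700 + 17850*sqrt(-6 + 3*sqrt(2))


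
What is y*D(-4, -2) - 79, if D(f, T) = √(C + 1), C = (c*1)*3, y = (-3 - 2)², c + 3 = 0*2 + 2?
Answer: -79 + 25*I*√2 ≈ -79.0 + 35.355*I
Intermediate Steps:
c = -1 (c = -3 + (0*2 + 2) = -3 + (0 + 2) = -3 + 2 = -1)
y = 25 (y = (-5)² = 25)
C = -3 (C = -1*1*3 = -1*3 = -3)
D(f, T) = I*√2 (D(f, T) = √(-3 + 1) = √(-2) = I*√2)
y*D(-4, -2) - 79 = 25*(I*√2) - 79 = 25*I*√2 - 79 = -79 + 25*I*√2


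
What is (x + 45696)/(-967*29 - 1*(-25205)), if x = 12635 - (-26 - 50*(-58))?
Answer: -55457/2838 ≈ -19.541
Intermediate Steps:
x = 9761 (x = 12635 - (-26 + 2900) = 12635 - 1*2874 = 12635 - 2874 = 9761)
(x + 45696)/(-967*29 - 1*(-25205)) = (9761 + 45696)/(-967*29 - 1*(-25205)) = 55457/(-28043 + 25205) = 55457/(-2838) = 55457*(-1/2838) = -55457/2838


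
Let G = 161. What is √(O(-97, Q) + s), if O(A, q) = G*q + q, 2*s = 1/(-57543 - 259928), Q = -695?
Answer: I*√926343056122198/90706 ≈ 335.54*I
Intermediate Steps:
s = -1/634942 (s = 1/(2*(-57543 - 259928)) = (½)/(-317471) = (½)*(-1/317471) = -1/634942 ≈ -1.5749e-6)
O(A, q) = 162*q (O(A, q) = 161*q + q = 162*q)
√(O(-97, Q) + s) = √(162*(-695) - 1/634942) = √(-112590 - 1/634942) = √(-71488119781/634942) = I*√926343056122198/90706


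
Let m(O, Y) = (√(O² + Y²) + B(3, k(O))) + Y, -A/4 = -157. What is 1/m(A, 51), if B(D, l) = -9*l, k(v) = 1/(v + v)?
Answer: -80443032/622156110751 + 1577536*√396985/622156110751 ≈ 0.0014683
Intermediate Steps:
A = 628 (A = -4*(-157) = 628)
k(v) = 1/(2*v)
m(O, Y) = Y + √(O² + Y²) - 9/(2*O) (m(O, Y) = (√(O² + Y²) - 9/(2*O)) + Y = Y + √(O² + Y²) - 9/(2*O))
1/m(A, 51) = 1/(51 + √(628² + 51²) - 9/2/628) = 1/(51 + √(394384 + 2601) - 9/2*1/628) = 1/(51 + √396985 - 9/1256) = 1/(64047/1256 + √396985)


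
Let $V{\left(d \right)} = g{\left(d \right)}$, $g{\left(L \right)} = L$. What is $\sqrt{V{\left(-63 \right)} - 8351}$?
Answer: $i \sqrt{8414} \approx 91.728 i$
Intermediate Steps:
$V{\left(d \right)} = d$
$\sqrt{V{\left(-63 \right)} - 8351} = \sqrt{-63 - 8351} = \sqrt{-8414} = i \sqrt{8414}$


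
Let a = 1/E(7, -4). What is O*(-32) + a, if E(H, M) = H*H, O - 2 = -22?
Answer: 31361/49 ≈ 640.02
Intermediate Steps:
O = -20 (O = 2 - 22 = -20)
E(H, M) = H**2
a = 1/49 (a = 1/(7**2) = 1/49 ≈ 0.020408)
O*(-32) + a = -20*(-32) + 1/49 = 640 + 1/49 = 31361/49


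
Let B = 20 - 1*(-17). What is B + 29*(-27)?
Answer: -746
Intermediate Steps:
B = 37 (B = 20 + 17 = 37)
B + 29*(-27) = 37 + 29*(-27) = 37 - 783 = -746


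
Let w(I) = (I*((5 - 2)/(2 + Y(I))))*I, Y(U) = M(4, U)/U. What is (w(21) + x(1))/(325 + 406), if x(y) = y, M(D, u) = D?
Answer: 1637/1978 ≈ 0.82760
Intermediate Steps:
Y(U) = 4/U
w(I) = 3*I**2/(2 + 4/I) (w(I) = (I*((5 - 2)/(2 + 4/I)))*I = (I*(3/(2 + 4/I)))*I = (3*I/(2 + 4/I))*I = 3*I**2/(2 + 4/I))
(w(21) + x(1))/(325 + 406) = ((3/2)*21**3/(2 + 21) + 1)/(325 + 406) = ((3/2)*9261/23 + 1)/731 = ((3/2)*9261*(1/23) + 1)*(1/731) = (27783/46 + 1)*(1/731) = (27829/46)*(1/731) = 1637/1978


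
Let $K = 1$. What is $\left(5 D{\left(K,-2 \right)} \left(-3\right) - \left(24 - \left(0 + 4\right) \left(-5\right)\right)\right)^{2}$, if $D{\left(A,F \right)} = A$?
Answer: $3481$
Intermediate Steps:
$\left(5 D{\left(K,-2 \right)} \left(-3\right) - \left(24 - \left(0 + 4\right) \left(-5\right)\right)\right)^{2} = \left(5 \cdot 1 \left(-3\right) - \left(24 - \left(0 + 4\right) \left(-5\right)\right)\right)^{2} = \left(5 \left(-3\right) + \left(4 \left(-5\right) - 24\right)\right)^{2} = \left(-15 - 44\right)^{2} = \left(-59\right)^{2} = 3481$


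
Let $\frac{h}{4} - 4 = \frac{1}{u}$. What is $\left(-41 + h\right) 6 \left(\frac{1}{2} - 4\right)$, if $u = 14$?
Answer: $519$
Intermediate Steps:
$h = \frac{114}{7}$ ($h = 16 + \frac{4}{14} = 16 + 4 \cdot \frac{1}{14} = 16 + \frac{2}{7} = \frac{114}{7} \approx 16.286$)
$\left(-41 + h\right) 6 \left(\frac{1}{2} - 4\right) = \left(-41 + \frac{114}{7}\right) 6 \left(\frac{1}{2} - 4\right) = - \frac{173 \cdot 6 \left(\frac{1}{2} - 4\right)}{7} = - \frac{173 \cdot 6 \left(- \frac{7}{2}\right)}{7} = \left(- \frac{173}{7}\right) \left(-21\right) = 519$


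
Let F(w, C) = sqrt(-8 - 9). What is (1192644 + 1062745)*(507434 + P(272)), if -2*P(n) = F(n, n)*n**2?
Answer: 1144461061826 - 83431349888*I*sqrt(17) ≈ 1.1445e+12 - 3.44e+11*I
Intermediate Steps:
F(w, C) = I*sqrt(17) (F(w, C) = sqrt(-17) = I*sqrt(17))
P(n) = -I*sqrt(17)*n**2/2
(1192644 + 1062745)*(507434 + P(272)) = (1192644 + 1062745)*(507434 - 1/2*I*sqrt(17)*272**2) = 2255389*(507434 - 1/2*I*sqrt(17)*73984) = 2255389*(507434 - 36992*I*sqrt(17)) = 1144461061826 - 83431349888*I*sqrt(17)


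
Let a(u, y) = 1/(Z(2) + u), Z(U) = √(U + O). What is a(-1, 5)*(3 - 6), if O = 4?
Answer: -⅗ - 3*√6/5 ≈ -2.0697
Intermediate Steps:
Z(U) = √(4 + U) (Z(U) = √(U + 4) = √(4 + U))
a(u, y) = 1/(u + √6) (a(u, y) = 1/(√(4 + 2) + u) = 1/(√6 + u) = 1/(u + √6))
a(-1, 5)*(3 - 6) = (3 - 6)/(-1 + √6) = -3/(-1 + √6)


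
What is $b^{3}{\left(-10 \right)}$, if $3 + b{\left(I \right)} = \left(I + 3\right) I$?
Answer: $300763$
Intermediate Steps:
$b{\left(I \right)} = -3 + I \left(3 + I\right)$ ($b{\left(I \right)} = -3 + \left(I + 3\right) I = -3 + \left(3 + I\right) I = -3 + I \left(3 + I\right)$)
$b^{3}{\left(-10 \right)} = \left(-3 + \left(-10\right)^{2} + 3 \left(-10\right)\right)^{3} = \left(-3 + 100 - 30\right)^{3} = 67^{3} = 300763$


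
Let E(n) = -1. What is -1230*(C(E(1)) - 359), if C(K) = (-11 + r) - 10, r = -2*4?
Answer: 477240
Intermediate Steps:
r = -8
C(K) = -29 (C(K) = (-11 - 8) - 10 = -19 - 10 = -29)
-1230*(C(E(1)) - 359) = -1230*(-29 - 359) = -1230*(-388) = 477240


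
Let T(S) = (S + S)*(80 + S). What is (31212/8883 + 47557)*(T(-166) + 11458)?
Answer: 626052834090/329 ≈ 1.9029e+9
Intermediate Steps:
T(S) = 2*S*(80 + S) (T(S) = (2*S)*(80 + S) = 2*S*(80 + S))
(31212/8883 + 47557)*(T(-166) + 11458) = (31212/8883 + 47557)*(2*(-166)*(80 - 166) + 11458) = (31212*(1/8883) + 47557)*(2*(-166)*(-86) + 11458) = (1156/329 + 47557)*(28552 + 11458) = (15647409/329)*40010 = 626052834090/329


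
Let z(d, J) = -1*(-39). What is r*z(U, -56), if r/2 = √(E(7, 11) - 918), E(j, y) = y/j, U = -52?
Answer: 78*I*√44905/7 ≈ 2361.3*I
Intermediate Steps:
z(d, J) = 39
r = 2*I*√44905/7 (r = 2*√(11/7 - 918) = 2*√(-6415/7) = 2*(I*√44905/7) = 2*I*√44905/7 ≈ 60.545*I)
r*z(U, -56) = (2*I*√44905/7)*39 = 78*I*√44905/7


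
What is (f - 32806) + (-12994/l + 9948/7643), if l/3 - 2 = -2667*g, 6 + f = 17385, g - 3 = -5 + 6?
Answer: -1886210252816/122280357 ≈ -15425.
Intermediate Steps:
g = 4 (g = 3 + (-5 + 6) = 3 + 1 = 4)
f = 17379 (f = -6 + 17385 = 17379)
l = -31998 (l = 6 + 3*(-2667*4) = 6 + 3*(-10668) = 6 - 32004 = -31998)
(f - 32806) + (-12994/l + 9948/7643) = (17379 - 32806) + (-12994/(-31998) + 9948/7643) = -15427 + (-12994*(-1/31998) + 9948*(1/7643)) = -15427 + (6497/15999 + 9948/7643) = -15427 + 208814623/122280357 = -1886210252816/122280357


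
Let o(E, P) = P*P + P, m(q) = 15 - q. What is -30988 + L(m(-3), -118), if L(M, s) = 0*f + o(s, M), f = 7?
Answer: -30646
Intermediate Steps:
o(E, P) = P + P² (o(E, P) = P² + P = P + P²)
L(M, s) = M*(1 + M) (L(M, s) = 0*7 + M*(1 + M) = 0 + M*(1 + M) = M*(1 + M))
-30988 + L(m(-3), -118) = -30988 + (15 - 1*(-3))*(1 + (15 - 1*(-3))) = -30988 + (15 + 3)*(1 + (15 + 3)) = -30988 + 18*(1 + 18) = -30988 + 18*19 = -30988 + 342 = -30646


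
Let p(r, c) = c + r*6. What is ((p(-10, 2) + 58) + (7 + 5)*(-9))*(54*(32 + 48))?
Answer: -466560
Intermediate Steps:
p(r, c) = c + 6*r
((p(-10, 2) + 58) + (7 + 5)*(-9))*(54*(32 + 48)) = (((2 + 6*(-10)) + 58) + (7 + 5)*(-9))*(54*(32 + 48)) = (((2 - 60) + 58) + 12*(-9))*(54*80) = ((-58 + 58) - 108)*4320 = (0 - 108)*4320 = -108*4320 = -466560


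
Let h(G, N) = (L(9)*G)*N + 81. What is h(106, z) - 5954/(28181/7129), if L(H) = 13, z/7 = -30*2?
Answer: -16350198965/28181 ≈ -5.8019e+5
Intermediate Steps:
z = -420 (z = 7*(-30*2) = 7*(-60) = -420)
h(G, N) = 81 + 13*G*N (h(G, N) = (13*G)*N + 81 = 13*G*N + 81 = 81 + 13*G*N)
h(106, z) - 5954/(28181/7129) = (81 + 13*106*(-420)) - 5954/(28181/7129) = (81 - 578760) - 5954/(28181*(1/7129)) = -578679 - 5954/28181/7129 = -578679 - 5954*7129/28181 = -578679 - 42446066/28181 = -16350198965/28181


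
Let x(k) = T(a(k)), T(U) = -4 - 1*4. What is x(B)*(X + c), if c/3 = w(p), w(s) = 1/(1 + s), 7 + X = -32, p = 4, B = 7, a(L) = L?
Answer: 1536/5 ≈ 307.20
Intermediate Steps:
T(U) = -8 (T(U) = -4 - 4 = -8)
x(k) = -8
X = -39 (X = -7 - 32 = -39)
c = ⅗ (c = 3/(1 + 4) = 3/5 = 3*(⅕) = ⅗ ≈ 0.60000)
x(B)*(X + c) = -8*(-39 + ⅗) = -8*(-192/5) = 1536/5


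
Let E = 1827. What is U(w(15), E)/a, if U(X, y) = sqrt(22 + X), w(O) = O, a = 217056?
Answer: sqrt(37)/217056 ≈ 2.8024e-5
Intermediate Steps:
U(w(15), E)/a = sqrt(22 + 15)/217056 = sqrt(37)*(1/217056) = sqrt(37)/217056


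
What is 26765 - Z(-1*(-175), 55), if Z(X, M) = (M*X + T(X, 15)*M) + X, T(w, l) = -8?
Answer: 17405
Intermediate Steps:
Z(X, M) = X - 8*M + M*X (Z(X, M) = (M*X - 8*M) + X = (-8*M + M*X) + X = X - 8*M + M*X)
26765 - Z(-1*(-175), 55) = 26765 - (-1*(-175) - 8*55 + 55*(-1*(-175))) = 26765 - (175 - 440 + 55*175) = 26765 - (175 - 440 + 9625) = 26765 - 1*9360 = 26765 - 9360 = 17405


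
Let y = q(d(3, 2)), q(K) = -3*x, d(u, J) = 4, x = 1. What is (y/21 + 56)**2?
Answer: 152881/49 ≈ 3120.0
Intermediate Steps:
q(K) = -3 (q(K) = -3*1 = -3)
y = -3
(y/21 + 56)**2 = (-3/21 + 56)**2 = (-3*1/21 + 56)**2 = (-1/7 + 56)**2 = (391/7)**2 = 152881/49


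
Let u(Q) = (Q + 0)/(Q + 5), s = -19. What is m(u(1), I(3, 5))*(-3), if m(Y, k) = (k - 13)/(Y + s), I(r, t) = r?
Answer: -180/113 ≈ -1.5929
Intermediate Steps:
u(Q) = Q/(5 + Q)
m(Y, k) = (-13 + k)/(-19 + Y) (m(Y, k) = (k - 13)/(Y - 19) = (-13 + k)/(-19 + Y))
m(u(1), I(3, 5))*(-3) = ((-13 + 3)/(-19 + 1/(5 + 1)))*(-3) = (-10/(-19 + 1/6))*(-3) = (-10/(-19 + 1*(⅙)))*(-3) = (-10/(-19 + ⅙))*(-3) = (-10/(-113/6))*(-3) = -6/113*(-10)*(-3) = (60/113)*(-3) = -180/113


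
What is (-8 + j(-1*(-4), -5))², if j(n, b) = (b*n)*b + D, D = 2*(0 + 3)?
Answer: 9604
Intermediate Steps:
D = 6 (D = 2*3 = 6)
j(n, b) = 6 + n*b² (j(n, b) = (b*n)*b + 6 = n*b² + 6 = 6 + n*b²)
(-8 + j(-1*(-4), -5))² = (-8 + (6 - 1*(-4)*(-5)²))² = (-8 + (6 + 4*25))² = (-8 + (6 + 100))² = (-8 + 106)² = 98² = 9604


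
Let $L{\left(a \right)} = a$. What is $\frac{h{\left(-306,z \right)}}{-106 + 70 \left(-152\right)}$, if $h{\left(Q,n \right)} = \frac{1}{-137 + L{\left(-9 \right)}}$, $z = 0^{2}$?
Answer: $\frac{1}{1568916} \approx 6.3738 \cdot 10^{-7}$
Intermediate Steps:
$z = 0$
$h{\left(Q,n \right)} = - \frac{1}{146}$ ($h{\left(Q,n \right)} = \frac{1}{-137 - 9} = \frac{1}{-146} = - \frac{1}{146}$)
$\frac{h{\left(-306,z \right)}}{-106 + 70 \left(-152\right)} = - \frac{1}{146 \left(-106 + 70 \left(-152\right)\right)} = - \frac{1}{146 \left(-106 - 10640\right)} = - \frac{1}{146 \left(-10746\right)} = \left(- \frac{1}{146}\right) \left(- \frac{1}{10746}\right) = \frac{1}{1568916}$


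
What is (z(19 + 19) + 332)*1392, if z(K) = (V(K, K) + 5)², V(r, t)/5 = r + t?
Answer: 206791344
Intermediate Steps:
V(r, t) = 5*r + 5*t (V(r, t) = 5*(r + t) = 5*r + 5*t)
z(K) = (5 + 10*K)² (z(K) = ((5*K + 5*K) + 5)² = (10*K + 5)² = (5 + 10*K)²)
(z(19 + 19) + 332)*1392 = (25*(1 + 2*(19 + 19))² + 332)*1392 = (25*(1 + 2*38)² + 332)*1392 = (25*(1 + 76)² + 332)*1392 = (25*77² + 332)*1392 = (25*5929 + 332)*1392 = (148225 + 332)*1392 = 148557*1392 = 206791344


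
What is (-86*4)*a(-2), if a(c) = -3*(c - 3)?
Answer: -5160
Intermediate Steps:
a(c) = 9 - 3*c (a(c) = -3*(-3 + c) = 9 - 3*c)
(-86*4)*a(-2) = (-86*4)*(9 - 3*(-2)) = (-43*8)*(9 + 6) = -344*15 = -5160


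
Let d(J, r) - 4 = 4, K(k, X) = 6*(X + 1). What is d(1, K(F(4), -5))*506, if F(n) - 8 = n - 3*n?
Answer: 4048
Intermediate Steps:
F(n) = 8 - 2*n (F(n) = 8 + (n - 3*n) = 8 - 2*n)
K(k, X) = 6 + 6*X (K(k, X) = 6*(1 + X) = 6 + 6*X)
d(J, r) = 8 (d(J, r) = 4 + 4 = 8)
d(1, K(F(4), -5))*506 = 8*506 = 4048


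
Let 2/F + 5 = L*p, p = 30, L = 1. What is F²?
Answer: 4/625 ≈ 0.0064000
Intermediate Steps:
F = 2/25 (F = 2/(-5 + 1*30) = 2/(-5 + 30) = 2/25 ≈ 0.080000)
F² = (2/25)² = 4/625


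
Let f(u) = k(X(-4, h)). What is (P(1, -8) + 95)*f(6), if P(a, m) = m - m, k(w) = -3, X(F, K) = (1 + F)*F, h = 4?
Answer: -285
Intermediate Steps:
X(F, K) = F*(1 + F)
P(a, m) = 0
f(u) = -3
(P(1, -8) + 95)*f(6) = (0 + 95)*(-3) = 95*(-3) = -285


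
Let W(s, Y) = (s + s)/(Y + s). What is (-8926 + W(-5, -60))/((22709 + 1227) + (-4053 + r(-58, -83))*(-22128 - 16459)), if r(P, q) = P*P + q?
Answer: -29009/96892575 ≈ -0.00029939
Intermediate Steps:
r(P, q) = q + P² (r(P, q) = P² + q = q + P²)
W(s, Y) = 2*s/(Y + s) (W(s, Y) = (2*s)/(Y + s) = 2*s/(Y + s))
(-8926 + W(-5, -60))/((22709 + 1227) + (-4053 + r(-58, -83))*(-22128 - 16459)) = (-8926 + 2*(-5)/(-60 - 5))/((22709 + 1227) + (-4053 + (-83 + (-58)²))*(-22128 - 16459)) = (-8926 + 2*(-5)/(-65))/(23936 + (-4053 + (-83 + 3364))*(-38587)) = (-8926 + 2*(-5)*(-1/65))/(23936 + (-4053 + 3281)*(-38587)) = (-8926 + 2/13)/(23936 - 772*(-38587)) = -116036/(13*(23936 + 29789164)) = -116036/13/29813100 = -116036/13*1/29813100 = -29009/96892575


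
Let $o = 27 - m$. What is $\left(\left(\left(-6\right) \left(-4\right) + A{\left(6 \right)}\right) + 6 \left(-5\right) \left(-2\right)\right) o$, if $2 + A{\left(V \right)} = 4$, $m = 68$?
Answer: $-3526$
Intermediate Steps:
$A{\left(V \right)} = 2$ ($A{\left(V \right)} = -2 + 4 = 2$)
$o = -41$ ($o = 27 - 68 = -41$)
$\left(\left(\left(-6\right) \left(-4\right) + A{\left(6 \right)}\right) + 6 \left(-5\right) \left(-2\right)\right) o = \left(\left(\left(-6\right) \left(-4\right) + 2\right) + 6 \left(-5\right) \left(-2\right)\right) \left(-41\right) = \left(\left(24 + 2\right) - -60\right) \left(-41\right) = \left(26 + 60\right) \left(-41\right) = 86 \left(-41\right) = -3526$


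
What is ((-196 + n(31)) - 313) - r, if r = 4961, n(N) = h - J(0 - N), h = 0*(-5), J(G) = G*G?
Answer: -6431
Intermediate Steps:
J(G) = G²
h = 0
n(N) = -N² (n(N) = 0 - (0 - N)² = 0 - (-N)² = 0 - N² = -N²)
((-196 + n(31)) - 313) - r = ((-196 - 1*31²) - 313) - 1*4961 = ((-196 - 1*961) - 313) - 4961 = ((-196 - 961) - 313) - 4961 = (-1157 - 313) - 4961 = -1470 - 4961 = -6431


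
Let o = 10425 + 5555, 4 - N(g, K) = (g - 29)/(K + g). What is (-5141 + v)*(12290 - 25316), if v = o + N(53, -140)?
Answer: -4096090830/29 ≈ -1.4124e+8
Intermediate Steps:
N(g, K) = 4 - (-29 + g)/(K + g) (N(g, K) = 4 - (g - 29)/(K + g) = 4 - (-29 + g)/(K + g))
o = 15980
v = 463544/29 (v = 15980 + (29 + 3*53 + 4*(-140))/(-140 + 53) = 15980 + (29 + 159 - 560)/(-87) = 15980 - 1/87*(-372) = 15980 + 124/29 = 463544/29 ≈ 15984.)
(-5141 + v)*(12290 - 25316) = (-5141 + 463544/29)*(12290 - 25316) = (314455/29)*(-13026) = -4096090830/29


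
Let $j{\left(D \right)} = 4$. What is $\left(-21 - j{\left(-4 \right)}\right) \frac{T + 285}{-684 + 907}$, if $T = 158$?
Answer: $- \frac{11075}{223} \approx -49.664$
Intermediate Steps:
$\left(-21 - j{\left(-4 \right)}\right) \frac{T + 285}{-684 + 907} = \left(-21 - 4\right) \frac{158 + 285}{-684 + 907} = \left(-21 - 4\right) \frac{443}{223} = - 25 \cdot 443 \cdot \frac{1}{223} = \left(-25\right) \frac{443}{223} = - \frac{11075}{223}$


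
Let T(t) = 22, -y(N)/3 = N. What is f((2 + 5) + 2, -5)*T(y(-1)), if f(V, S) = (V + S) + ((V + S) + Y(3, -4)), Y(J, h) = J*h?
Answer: -88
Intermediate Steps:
y(N) = -3*N
f(V, S) = -12 + 2*S + 2*V (f(V, S) = (V + S) + ((V + S) + 3*(-4)) = (S + V) + ((S + V) - 12) = (S + V) + (-12 + S + V) = -12 + 2*S + 2*V)
f((2 + 5) + 2, -5)*T(y(-1)) = (-12 + 2*(-5) + 2*((2 + 5) + 2))*22 = (-12 - 10 + 2*(7 + 2))*22 = (-12 - 10 + 2*9)*22 = (-12 - 10 + 18)*22 = -4*22 = -88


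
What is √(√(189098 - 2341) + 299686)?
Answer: √(299686 + √186757) ≈ 547.83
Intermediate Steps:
√(√(189098 - 2341) + 299686) = √(√186757 + 299686) = √(299686 + √186757)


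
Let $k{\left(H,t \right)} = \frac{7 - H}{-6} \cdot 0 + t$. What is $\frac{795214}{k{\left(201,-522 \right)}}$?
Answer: $- \frac{397607}{261} \approx -1523.4$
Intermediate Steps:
$k{\left(H,t \right)} = t$ ($k{\left(H,t \right)} = \left(7 - H\right) \left(- \frac{1}{6}\right) 0 + t = \left(- \frac{7}{6} + \frac{H}{6}\right) 0 + t = 0 + t = t$)
$\frac{795214}{k{\left(201,-522 \right)}} = \frac{795214}{-522} = 795214 \left(- \frac{1}{522}\right) = - \frac{397607}{261}$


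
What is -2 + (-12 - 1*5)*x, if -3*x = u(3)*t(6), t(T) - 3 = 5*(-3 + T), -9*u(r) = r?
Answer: -36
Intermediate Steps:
u(r) = -r/9
t(T) = -12 + 5*T (t(T) = 3 + 5*(-3 + T) = 3 + (-15 + 5*T) = -12 + 5*T)
x = 2 (x = -(-1/9*3)*(-12 + 5*6)/3 = -(-1)*(-12 + 30)/9 = -(-1)*18/9 = -1/3*(-6) = 2)
-2 + (-12 - 1*5)*x = -2 + (-12 - 1*5)*2 = -2 + (-12 - 5)*2 = -2 - 17*2 = -2 - 34 = -36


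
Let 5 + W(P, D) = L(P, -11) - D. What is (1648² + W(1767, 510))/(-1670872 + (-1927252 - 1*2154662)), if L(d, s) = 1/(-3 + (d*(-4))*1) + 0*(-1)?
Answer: -9600257809/20338974903 ≈ -0.47201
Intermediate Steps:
L(d, s) = 1/(-3 - 4*d) (L(d, s) = 1/(-3 - 4*d*1) + 0 = 1/(-3 - 4*d) + 0 = 1/(-3 - 4*d))
W(P, D) = -5 - D - 1/(3 + 4*P) (W(P, D) = -5 + (-1/(3 + 4*P) - D) = -5 + (-D - 1/(3 + 4*P)) = -5 - D - 1/(3 + 4*P))
(1648² + W(1767, 510))/(-1670872 + (-1927252 - 1*2154662)) = (1648² + (-1 + (-5 - 1*510)*(3 + 4*1767))/(3 + 4*1767))/(-1670872 + (-1927252 - 1*2154662)) = (2715904 + (-1 + (-5 - 510)*(3 + 7068))/(3 + 7068))/(-1670872 + (-1927252 - 2154662)) = (2715904 + (-1 - 515*7071)/7071)/(-1670872 - 4081914) = (2715904 + (-1 - 3641565)/7071)/(-5752786) = (2715904 + (1/7071)*(-3641566))*(-1/5752786) = (2715904 - 3641566/7071)*(-1/5752786) = (19200515618/7071)*(-1/5752786) = -9600257809/20338974903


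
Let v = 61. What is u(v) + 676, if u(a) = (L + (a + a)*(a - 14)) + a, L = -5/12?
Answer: 77647/12 ≈ 6470.6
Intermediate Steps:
L = -5/12 (L = -5*1/12 = -5/12 ≈ -0.41667)
u(a) = -5/12 + a + 2*a*(-14 + a) (u(a) = (-5/12 + (a + a)*(a - 14)) + a = (-5/12 + (2*a)*(-14 + a)) + a = (-5/12 + 2*a*(-14 + a)) + a = -5/12 + a + 2*a*(-14 + a))
u(v) + 676 = (-5/12 - 27*61 + 2*61²) + 676 = (-5/12 - 1647 + 2*3721) + 676 = (-5/12 - 1647 + 7442) + 676 = 69535/12 + 676 = 77647/12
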